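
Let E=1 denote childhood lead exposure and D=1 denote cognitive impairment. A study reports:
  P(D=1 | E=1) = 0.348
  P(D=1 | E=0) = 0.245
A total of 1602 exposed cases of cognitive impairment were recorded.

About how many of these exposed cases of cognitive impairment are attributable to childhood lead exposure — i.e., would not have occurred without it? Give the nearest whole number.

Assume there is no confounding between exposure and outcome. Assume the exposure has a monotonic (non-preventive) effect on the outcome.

about 474 cases

Let p₁ = 0.348, p₀ = 0.245.
PN = (p₁ − p₀)/p₁ = (0.348 − 0.245) / 0.348 ≈ 0.29598.
Attributable cases ≈ PN × (exposed cases) = 0.29598 × 1602 ≈ 474.16.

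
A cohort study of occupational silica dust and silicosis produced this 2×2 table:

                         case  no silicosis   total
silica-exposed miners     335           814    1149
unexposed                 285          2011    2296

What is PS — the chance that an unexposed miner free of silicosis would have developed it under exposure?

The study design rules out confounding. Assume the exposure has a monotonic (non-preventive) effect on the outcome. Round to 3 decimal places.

p₁ = P(outcome | exposed) = 335/1149 = 0.29156
p₀ = P(outcome | unexposed) = 285/2296 = 0.12413
Under exogeneity and monotonicity, PS = (p₁ − p₀)/(1 − p₀).
PS = (0.29156 − 0.12413) / 0.87587 ≈ 0.1912

PS ≈ 0.191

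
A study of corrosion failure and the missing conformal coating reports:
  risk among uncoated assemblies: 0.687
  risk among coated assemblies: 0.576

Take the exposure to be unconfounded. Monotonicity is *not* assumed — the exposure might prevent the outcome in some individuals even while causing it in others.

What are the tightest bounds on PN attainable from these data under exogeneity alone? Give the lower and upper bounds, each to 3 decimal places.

Let p₁ = 0.687, p₀ = 0.576.
Under exogeneity alone the bounds on PN are max{0,(p₁−p₀)/p₁} ≤ PN ≤ min{1,(1−p₀)/p₁}.
  lower = (p₁ − p₀)/p₁ = 0.111 / 0.687 ≈ 0.1616
  upper = min{1, (1 − p₀)/p₁} = 0.424 / 0.687 ≈ 0.6172

0.162 ≤ PN ≤ 0.617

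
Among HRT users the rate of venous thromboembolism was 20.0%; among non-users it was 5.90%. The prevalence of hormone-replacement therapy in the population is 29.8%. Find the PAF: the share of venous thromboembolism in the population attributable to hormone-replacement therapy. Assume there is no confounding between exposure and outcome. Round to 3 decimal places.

PAF ≈ 0.416

p₁ = 0.2, p₀ = 0.059.
Overall risk P(Y=1) = π·p₁ + (1−π)·p₀ = 0.298×0.2 + 0.702×0.059 = 0.10102.
Under exogeneity, PAF = [P(Y=1) − p₀] / P(Y=1).
PAF = (0.10102 − 0.059) / 0.10102 ≈ 0.4159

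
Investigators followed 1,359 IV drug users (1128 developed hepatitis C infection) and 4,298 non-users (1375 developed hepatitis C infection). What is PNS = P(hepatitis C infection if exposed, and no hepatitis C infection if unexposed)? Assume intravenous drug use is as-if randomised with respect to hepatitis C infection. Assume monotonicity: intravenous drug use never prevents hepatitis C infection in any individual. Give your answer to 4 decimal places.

p₁ = P(outcome | exposed) = 1128/1359 = 0.83002
p₀ = P(outcome | unexposed) = 1375/4298 = 0.31992
Under exogeneity and monotonicity, PNS = p₁ − p₀.
PNS = 0.83002 − 0.31992 = 0.51011

PNS ≈ 0.5101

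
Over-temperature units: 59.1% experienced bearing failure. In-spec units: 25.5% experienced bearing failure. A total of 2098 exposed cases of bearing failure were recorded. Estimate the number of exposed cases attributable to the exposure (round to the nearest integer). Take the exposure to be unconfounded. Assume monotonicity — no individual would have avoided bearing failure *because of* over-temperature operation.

p₁ = 0.591, p₀ = 0.255.
PN = (p₁ − p₀)/p₁ = (0.591 − 0.255) / 0.591 ≈ 0.56853.
Attributable cases ≈ PN × (exposed cases) = 0.56853 × 2098 ≈ 1192.77.

about 1193 cases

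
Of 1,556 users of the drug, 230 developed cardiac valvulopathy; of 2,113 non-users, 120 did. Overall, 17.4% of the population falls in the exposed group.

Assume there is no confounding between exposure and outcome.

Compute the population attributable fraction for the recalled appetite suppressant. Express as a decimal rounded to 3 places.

p₁ = P(outcome | exposed) = 230/1556 = 0.14781
p₀ = P(outcome | unexposed) = 120/2113 = 0.056791
Overall risk P(Y=1) = π·p₁ + (1−π)·p₀ = 0.174×0.14781 + 0.826×0.056791 = 0.072629.
Under exogeneity, PAF = [P(Y=1) − p₀] / P(Y=1).
PAF = (0.072629 − 0.056791) / 0.072629 ≈ 0.2181

PAF ≈ 0.218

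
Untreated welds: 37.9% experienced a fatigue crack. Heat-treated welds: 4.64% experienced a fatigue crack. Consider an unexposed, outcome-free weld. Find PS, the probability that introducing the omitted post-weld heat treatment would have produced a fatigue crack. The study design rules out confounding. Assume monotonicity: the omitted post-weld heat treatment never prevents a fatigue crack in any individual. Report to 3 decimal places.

PS ≈ 0.349

p₁ = 0.379, p₀ = 0.0464.
Under exogeneity and monotonicity, PS = (p₁ − p₀) / (1 − p₀).
PS = (0.379 − 0.0464) / (1 − 0.0464) = 0.3326 / 0.9536 ≈ 0.3488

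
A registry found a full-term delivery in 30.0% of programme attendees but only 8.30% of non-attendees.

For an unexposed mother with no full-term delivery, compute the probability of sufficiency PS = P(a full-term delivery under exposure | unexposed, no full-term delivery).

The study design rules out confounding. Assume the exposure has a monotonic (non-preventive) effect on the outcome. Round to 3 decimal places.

p₁ = 0.3, p₀ = 0.083.
Under exogeneity and monotonicity, PS = (p₁ − p₀) / (1 − p₀).
PS = (0.3 − 0.083) / (1 − 0.083) = 0.217 / 0.917 ≈ 0.2366

PS ≈ 0.237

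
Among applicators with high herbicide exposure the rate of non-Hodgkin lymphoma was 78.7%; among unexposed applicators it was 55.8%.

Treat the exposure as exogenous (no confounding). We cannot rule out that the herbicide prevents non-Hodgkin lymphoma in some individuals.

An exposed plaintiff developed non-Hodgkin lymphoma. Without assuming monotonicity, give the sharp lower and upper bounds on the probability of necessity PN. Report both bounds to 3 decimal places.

0.291 ≤ PN ≤ 0.562

p₁ = 0.787, p₀ = 0.558.
Under exogeneity alone the bounds on PN are max{0,(p₁−p₀)/p₁} ≤ PN ≤ min{1,(1−p₀)/p₁}.
  lower = (p₁ − p₀)/p₁ = 0.229 / 0.787 ≈ 0.2910
  upper = min{1, (1 − p₀)/p₁} = 0.442 / 0.787 ≈ 0.5616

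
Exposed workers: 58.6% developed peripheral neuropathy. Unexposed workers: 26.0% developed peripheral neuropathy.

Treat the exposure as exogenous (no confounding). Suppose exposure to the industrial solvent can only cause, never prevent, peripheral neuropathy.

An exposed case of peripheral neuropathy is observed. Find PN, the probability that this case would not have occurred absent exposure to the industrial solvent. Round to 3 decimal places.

p₁ = 0.586, p₀ = 0.26.
Under exogeneity and monotonicity, PN = (p₁ − p₀) / p₁.
PN = (0.586 − 0.26) / 0.586 = 0.326 / 0.586 ≈ 0.5563

PN ≈ 0.556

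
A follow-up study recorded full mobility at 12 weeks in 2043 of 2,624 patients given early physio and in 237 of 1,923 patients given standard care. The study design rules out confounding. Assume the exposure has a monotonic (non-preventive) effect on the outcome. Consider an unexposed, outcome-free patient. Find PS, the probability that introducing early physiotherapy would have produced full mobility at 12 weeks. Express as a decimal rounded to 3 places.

PS ≈ 0.747

p₁ = P(outcome | exposed) = 2043/2624 = 0.77858
p₀ = P(outcome | unexposed) = 237/1923 = 0.12324
Under exogeneity and monotonicity, PS = (p₁ − p₀) / (1 − p₀).
PS = (0.77858 − 0.12324) / (1 − 0.12324) = 0.65534 / 0.87676 ≈ 0.7475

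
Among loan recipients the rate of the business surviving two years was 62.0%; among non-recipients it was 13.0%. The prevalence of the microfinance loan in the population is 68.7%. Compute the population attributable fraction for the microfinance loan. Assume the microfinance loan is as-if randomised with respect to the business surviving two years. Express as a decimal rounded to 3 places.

PAF ≈ 0.721

p₁ = 0.62, p₀ = 0.13.
Overall risk P(Y=1) = π·p₁ + (1−π)·p₀ = 0.687×0.62 + 0.313×0.13 = 0.46663.
Under exogeneity, PAF = [P(Y=1) − p₀] / P(Y=1).
PAF = (0.46663 − 0.13) / 0.46663 ≈ 0.7214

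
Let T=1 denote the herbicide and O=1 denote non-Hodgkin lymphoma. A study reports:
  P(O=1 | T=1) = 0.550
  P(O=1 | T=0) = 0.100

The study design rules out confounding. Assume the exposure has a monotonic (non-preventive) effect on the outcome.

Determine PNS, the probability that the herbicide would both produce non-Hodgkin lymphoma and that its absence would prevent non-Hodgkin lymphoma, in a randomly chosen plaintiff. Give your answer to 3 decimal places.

PNS ≈ 0.450

Let p₁ = 0.55, p₀ = 0.1.
Under exogeneity and monotonicity, PNS = p₁ − p₀.
PNS = 0.55 − 0.1 = 0.45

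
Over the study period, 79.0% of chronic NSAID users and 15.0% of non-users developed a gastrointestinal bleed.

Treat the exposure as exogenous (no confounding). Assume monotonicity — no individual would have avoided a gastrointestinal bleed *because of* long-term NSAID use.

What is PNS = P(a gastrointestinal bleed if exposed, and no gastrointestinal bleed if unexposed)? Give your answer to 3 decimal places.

p₁ = 0.79, p₀ = 0.15.
Under exogeneity and monotonicity, PNS = p₁ − p₀.
PNS = 0.79 − 0.15 = 0.64

PNS ≈ 0.640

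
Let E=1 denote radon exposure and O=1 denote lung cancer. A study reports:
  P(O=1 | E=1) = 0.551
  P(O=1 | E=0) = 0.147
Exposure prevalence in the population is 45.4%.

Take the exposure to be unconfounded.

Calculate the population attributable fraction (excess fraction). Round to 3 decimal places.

Let p₁ = 0.551, p₀ = 0.147.
Overall risk P(Y=1) = π·p₁ + (1−π)·p₀ = 0.454×0.551 + 0.546×0.147 = 0.33042.
Under exogeneity, PAF = [P(Y=1) − p₀] / P(Y=1).
PAF = (0.33042 − 0.147) / 0.33042 ≈ 0.5551

PAF ≈ 0.555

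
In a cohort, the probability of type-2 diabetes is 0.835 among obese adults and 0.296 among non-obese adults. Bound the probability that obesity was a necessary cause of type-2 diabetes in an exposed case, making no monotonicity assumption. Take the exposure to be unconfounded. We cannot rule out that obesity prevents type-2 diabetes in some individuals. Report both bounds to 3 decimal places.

Let p₁ = 0.835, p₀ = 0.296.
Under exogeneity alone the bounds on PN are max{0,(p₁−p₀)/p₁} ≤ PN ≤ min{1,(1−p₀)/p₁}.
  lower = (p₁ − p₀)/p₁ = 0.539 / 0.835 ≈ 0.6455
  upper = min{1, (1 − p₀)/p₁} = 0.704 / 0.835 ≈ 0.8431

0.646 ≤ PN ≤ 0.843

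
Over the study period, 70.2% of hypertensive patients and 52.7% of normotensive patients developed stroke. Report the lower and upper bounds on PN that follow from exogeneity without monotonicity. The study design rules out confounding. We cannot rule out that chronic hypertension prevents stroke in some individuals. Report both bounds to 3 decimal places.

p₁ = 0.702, p₀ = 0.527.
Under exogeneity alone the bounds on PN are max{0,(p₁−p₀)/p₁} ≤ PN ≤ min{1,(1−p₀)/p₁}.
  lower = (p₁ − p₀)/p₁ = 0.175 / 0.702 ≈ 0.2493
  upper = min{1, (1 − p₀)/p₁} = 0.473 / 0.702 ≈ 0.6738

0.249 ≤ PN ≤ 0.674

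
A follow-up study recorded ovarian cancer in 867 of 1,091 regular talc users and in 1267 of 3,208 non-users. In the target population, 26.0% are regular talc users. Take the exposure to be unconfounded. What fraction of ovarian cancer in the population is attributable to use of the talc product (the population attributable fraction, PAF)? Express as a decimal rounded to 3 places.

PAF ≈ 0.208

p₁ = P(outcome | exposed) = 867/1091 = 0.79468
p₀ = P(outcome | unexposed) = 1267/3208 = 0.39495
Overall risk P(Y=1) = π·p₁ + (1−π)·p₀ = 0.26×0.79468 + 0.74×0.39495 = 0.49888.
Under exogeneity, PAF = [P(Y=1) − p₀] / P(Y=1).
PAF = (0.49888 − 0.39495) / 0.49888 ≈ 0.2083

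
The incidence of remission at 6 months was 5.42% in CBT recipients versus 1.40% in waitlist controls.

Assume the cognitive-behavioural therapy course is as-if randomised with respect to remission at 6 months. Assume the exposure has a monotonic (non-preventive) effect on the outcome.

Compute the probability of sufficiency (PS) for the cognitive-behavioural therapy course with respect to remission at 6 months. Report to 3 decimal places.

PS ≈ 0.041

p₁ = 0.0542, p₀ = 0.014.
Under exogeneity and monotonicity, PS = (p₁ − p₀) / (1 − p₀).
PS = (0.0542 − 0.014) / (1 − 0.014) = 0.0402 / 0.986 ≈ 0.0408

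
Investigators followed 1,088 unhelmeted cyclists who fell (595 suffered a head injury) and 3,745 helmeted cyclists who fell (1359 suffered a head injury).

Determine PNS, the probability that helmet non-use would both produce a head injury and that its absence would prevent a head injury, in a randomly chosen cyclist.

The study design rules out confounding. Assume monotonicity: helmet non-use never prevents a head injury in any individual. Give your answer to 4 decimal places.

p₁ = P(outcome | exposed) = 595/1088 = 0.54688
p₀ = P(outcome | unexposed) = 1359/3745 = 0.36288
Under exogeneity and monotonicity, PNS = p₁ − p₀.
PNS = 0.54688 − 0.36288 = 0.18399

PNS ≈ 0.1840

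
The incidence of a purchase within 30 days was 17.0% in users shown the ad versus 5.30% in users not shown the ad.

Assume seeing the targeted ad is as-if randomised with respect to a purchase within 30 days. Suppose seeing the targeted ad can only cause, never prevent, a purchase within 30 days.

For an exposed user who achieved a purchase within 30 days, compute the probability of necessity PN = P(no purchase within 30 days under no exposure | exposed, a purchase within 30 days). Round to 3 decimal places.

PN ≈ 0.688

p₁ = 0.17, p₀ = 0.053.
Under exogeneity and monotonicity, PN = (p₁ − p₀) / p₁.
PN = (0.17 − 0.053) / 0.17 = 0.117 / 0.17 ≈ 0.6882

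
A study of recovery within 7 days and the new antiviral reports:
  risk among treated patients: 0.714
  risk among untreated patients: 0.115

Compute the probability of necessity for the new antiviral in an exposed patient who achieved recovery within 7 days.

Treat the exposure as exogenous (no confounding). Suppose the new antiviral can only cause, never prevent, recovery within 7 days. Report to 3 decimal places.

PN ≈ 0.839

Let p₁ = 0.714, p₀ = 0.115.
Under exogeneity and monotonicity, PN = (p₁ − p₀) / p₁.
PN = (0.714 − 0.115) / 0.714 = 0.599 / 0.714 ≈ 0.8389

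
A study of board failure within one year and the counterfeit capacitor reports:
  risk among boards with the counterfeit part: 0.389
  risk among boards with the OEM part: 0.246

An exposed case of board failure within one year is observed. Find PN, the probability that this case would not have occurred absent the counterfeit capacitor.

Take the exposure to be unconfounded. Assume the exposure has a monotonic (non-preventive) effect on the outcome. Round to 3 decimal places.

Let p₁ = 0.389, p₀ = 0.246.
Under exogeneity and monotonicity, PN = (p₁ − p₀) / p₁.
PN = (0.389 − 0.246) / 0.389 = 0.143 / 0.389 ≈ 0.3676

PN ≈ 0.368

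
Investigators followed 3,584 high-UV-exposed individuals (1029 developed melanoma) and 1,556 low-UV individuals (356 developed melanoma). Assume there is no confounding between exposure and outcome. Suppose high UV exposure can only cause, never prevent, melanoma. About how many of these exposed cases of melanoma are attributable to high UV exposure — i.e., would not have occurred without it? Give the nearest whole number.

about 209 cases

p₁ = P(outcome | exposed) = 1029/3584 = 0.28711
p₀ = P(outcome | unexposed) = 356/1556 = 0.22879
PN = (p₁ − p₀)/p₁ = (0.28711 − 0.22879) / 0.28711 ≈ 0.20312.
Attributable cases ≈ PN × (exposed cases) = 0.20312 × 1029 ≈ 209.01.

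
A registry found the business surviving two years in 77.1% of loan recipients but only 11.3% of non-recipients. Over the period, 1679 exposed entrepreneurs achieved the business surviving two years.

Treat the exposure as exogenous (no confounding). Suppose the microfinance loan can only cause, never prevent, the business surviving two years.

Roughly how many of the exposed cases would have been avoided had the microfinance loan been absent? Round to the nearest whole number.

p₁ = 0.771, p₀ = 0.113.
PN = (p₁ − p₀)/p₁ = (0.771 − 0.113) / 0.771 ≈ 0.85344.
Attributable cases ≈ PN × (exposed cases) = 0.85344 × 1679 ≈ 1432.92.

about 1433 cases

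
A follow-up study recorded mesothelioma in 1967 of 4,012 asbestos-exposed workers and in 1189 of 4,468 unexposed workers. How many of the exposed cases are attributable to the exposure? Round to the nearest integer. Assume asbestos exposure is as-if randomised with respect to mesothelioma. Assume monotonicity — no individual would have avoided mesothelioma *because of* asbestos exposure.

about 899 cases

p₁ = P(outcome | exposed) = 1967/4012 = 0.49028
p₀ = P(outcome | unexposed) = 1189/4468 = 0.26611
PN = (p₁ − p₀)/p₁ = (0.49028 − 0.26611) / 0.49028 ≈ 0.45722.
Attributable cases ≈ PN × (exposed cases) = 0.45722 × 1967 ≈ 899.35.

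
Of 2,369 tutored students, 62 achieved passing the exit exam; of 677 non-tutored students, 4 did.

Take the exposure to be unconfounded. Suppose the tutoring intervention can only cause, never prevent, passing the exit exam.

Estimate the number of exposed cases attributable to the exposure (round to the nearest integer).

about 48 cases

p₁ = P(outcome | exposed) = 62/2369 = 0.026171
p₀ = P(outcome | unexposed) = 4/677 = 0.0059084
PN = (p₁ − p₀)/p₁ = (0.026171 − 0.0059084) / 0.026171 ≈ 0.77424.
Attributable cases ≈ PN × (exposed cases) = 0.77424 × 62 ≈ 48.00.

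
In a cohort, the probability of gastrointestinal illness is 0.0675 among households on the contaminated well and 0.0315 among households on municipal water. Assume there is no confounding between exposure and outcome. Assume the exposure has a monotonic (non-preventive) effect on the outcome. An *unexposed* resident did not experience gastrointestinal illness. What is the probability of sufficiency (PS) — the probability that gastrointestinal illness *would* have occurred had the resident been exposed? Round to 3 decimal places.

Let p₁ = 0.0675, p₀ = 0.0315.
Under exogeneity and monotonicity, PS = (p₁ − p₀) / (1 − p₀).
PS = (0.0675 − 0.0315) / (1 − 0.0315) = 0.036 / 0.9685 ≈ 0.0372

PS ≈ 0.037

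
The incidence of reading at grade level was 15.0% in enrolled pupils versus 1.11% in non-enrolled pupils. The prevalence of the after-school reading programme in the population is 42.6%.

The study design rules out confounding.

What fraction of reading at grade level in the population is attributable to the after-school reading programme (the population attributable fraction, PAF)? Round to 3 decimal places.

p₁ = 0.15, p₀ = 0.0111.
Overall risk P(Y=1) = π·p₁ + (1−π)·p₀ = 0.426×0.15 + 0.574×0.0111 = 0.070271.
Under exogeneity, PAF = [P(Y=1) − p₀] / P(Y=1).
PAF = (0.070271 − 0.0111) / 0.070271 ≈ 0.8420

PAF ≈ 0.842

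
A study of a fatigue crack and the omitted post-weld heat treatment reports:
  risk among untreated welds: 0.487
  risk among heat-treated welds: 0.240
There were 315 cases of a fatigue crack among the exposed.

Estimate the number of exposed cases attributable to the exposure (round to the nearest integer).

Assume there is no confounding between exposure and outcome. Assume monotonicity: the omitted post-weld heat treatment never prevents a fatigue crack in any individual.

Let p₁ = 0.487, p₀ = 0.24.
PN = (p₁ − p₀)/p₁ = (0.487 − 0.24) / 0.487 ≈ 0.50719.
Attributable cases ≈ PN × (exposed cases) = 0.50719 × 315 ≈ 159.76.

about 160 cases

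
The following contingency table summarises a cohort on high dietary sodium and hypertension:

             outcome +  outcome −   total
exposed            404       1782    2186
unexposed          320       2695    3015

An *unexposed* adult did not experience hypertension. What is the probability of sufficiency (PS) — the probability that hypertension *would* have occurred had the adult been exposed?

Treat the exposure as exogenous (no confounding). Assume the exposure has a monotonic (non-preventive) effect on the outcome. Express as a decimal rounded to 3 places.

PS ≈ 0.088

p₁ = P(outcome | exposed) = 404/2186 = 0.18481
p₀ = P(outcome | unexposed) = 320/3015 = 0.10614
Under exogeneity and monotonicity, PS = (p₁ − p₀) / (1 − p₀).
PS = (0.18481 − 0.10614) / (1 − 0.10614) = 0.078676 / 0.89386 ≈ 0.0880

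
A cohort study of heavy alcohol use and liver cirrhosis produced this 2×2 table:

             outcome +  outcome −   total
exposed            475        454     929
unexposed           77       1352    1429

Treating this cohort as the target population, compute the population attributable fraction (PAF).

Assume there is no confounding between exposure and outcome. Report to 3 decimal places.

p₁ = P(outcome | exposed) = 475/929 = 0.5113
p₀ = P(outcome | unexposed) = 77/1429 = 0.053884
Exposure prevalence π = 929/2358 = 0.39398; overall risk P(Y=1) = 0.2341.
Under exogeneity, PAF = [P(Y=1) − p₀]/P(Y=1).
PAF = (0.2341 − 0.053884) / 0.2341 ≈ 0.7698

PAF ≈ 0.770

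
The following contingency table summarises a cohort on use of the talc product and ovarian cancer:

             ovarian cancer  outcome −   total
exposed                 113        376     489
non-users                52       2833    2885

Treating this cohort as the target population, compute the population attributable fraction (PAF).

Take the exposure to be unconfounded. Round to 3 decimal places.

PAF ≈ 0.631

p₁ = P(outcome | exposed) = 113/489 = 0.23108
p₀ = P(outcome | unexposed) = 52/2885 = 0.018024
Exposure prevalence π = 489/3374 = 0.14493; overall risk P(Y=1) = 0.048903.
Under exogeneity, PAF = [P(Y=1) − p₀]/P(Y=1).
PAF = (0.048903 − 0.018024) / 0.048903 ≈ 0.6314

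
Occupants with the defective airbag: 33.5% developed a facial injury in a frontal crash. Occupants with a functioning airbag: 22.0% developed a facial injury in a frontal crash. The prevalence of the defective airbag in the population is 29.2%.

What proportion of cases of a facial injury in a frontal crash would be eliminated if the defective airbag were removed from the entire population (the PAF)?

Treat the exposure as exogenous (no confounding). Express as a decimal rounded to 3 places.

PAF ≈ 0.132

p₁ = 0.335, p₀ = 0.22.
Overall risk P(Y=1) = π·p₁ + (1−π)·p₀ = 0.292×0.335 + 0.708×0.22 = 0.25358.
Under exogeneity, PAF = [P(Y=1) − p₀] / P(Y=1).
PAF = (0.25358 − 0.22) / 0.25358 ≈ 0.1324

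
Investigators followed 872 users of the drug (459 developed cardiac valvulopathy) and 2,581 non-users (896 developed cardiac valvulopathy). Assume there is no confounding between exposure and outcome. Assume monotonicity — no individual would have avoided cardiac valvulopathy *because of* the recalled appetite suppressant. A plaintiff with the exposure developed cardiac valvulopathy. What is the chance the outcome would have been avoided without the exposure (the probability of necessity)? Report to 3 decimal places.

PN ≈ 0.340

p₁ = P(outcome | exposed) = 459/872 = 0.52638
p₀ = P(outcome | unexposed) = 896/2581 = 0.34715
Under exogeneity and monotonicity, PN = (p₁ − p₀) / p₁.
PN = (0.52638 − 0.34715) / 0.52638 = 0.17922 / 0.52638 ≈ 0.3405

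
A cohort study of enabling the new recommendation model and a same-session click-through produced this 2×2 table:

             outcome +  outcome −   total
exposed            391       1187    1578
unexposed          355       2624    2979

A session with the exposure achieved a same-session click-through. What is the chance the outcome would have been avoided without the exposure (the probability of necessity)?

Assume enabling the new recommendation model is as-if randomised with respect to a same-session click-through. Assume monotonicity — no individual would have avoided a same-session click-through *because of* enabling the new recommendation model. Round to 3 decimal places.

PN ≈ 0.519

p₁ = P(outcome | exposed) = 391/1578 = 0.24778
p₀ = P(outcome | unexposed) = 355/2979 = 0.11917
Under exogeneity and monotonicity, PN = (p₁ − p₀) / p₁.
PN = (0.24778 − 0.11917) / 0.24778 = 0.12861 / 0.24778 ≈ 0.5191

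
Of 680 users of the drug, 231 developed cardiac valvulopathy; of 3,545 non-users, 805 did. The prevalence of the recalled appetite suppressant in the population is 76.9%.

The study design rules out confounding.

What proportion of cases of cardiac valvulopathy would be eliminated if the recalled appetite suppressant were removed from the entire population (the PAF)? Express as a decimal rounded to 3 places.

PAF ≈ 0.276

p₁ = P(outcome | exposed) = 231/680 = 0.33971
p₀ = P(outcome | unexposed) = 805/3545 = 0.22708
Overall risk P(Y=1) = π·p₁ + (1−π)·p₀ = 0.769×0.33971 + 0.231×0.22708 = 0.31369.
Under exogeneity, PAF = [P(Y=1) − p₀] / P(Y=1).
PAF = (0.31369 − 0.22708) / 0.31369 ≈ 0.2761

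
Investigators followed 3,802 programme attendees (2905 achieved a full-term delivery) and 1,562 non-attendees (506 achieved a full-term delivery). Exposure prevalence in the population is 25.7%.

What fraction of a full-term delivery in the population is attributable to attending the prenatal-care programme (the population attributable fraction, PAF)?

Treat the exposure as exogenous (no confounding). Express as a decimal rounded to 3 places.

PAF ≈ 0.259

p₁ = P(outcome | exposed) = 2905/3802 = 0.76407
p₀ = P(outcome | unexposed) = 506/1562 = 0.32394
Overall risk P(Y=1) = π·p₁ + (1−π)·p₀ = 0.257×0.76407 + 0.743×0.32394 = 0.43706.
Under exogeneity, PAF = [P(Y=1) − p₀] / P(Y=1).
PAF = (0.43706 − 0.32394) / 0.43706 ≈ 0.2588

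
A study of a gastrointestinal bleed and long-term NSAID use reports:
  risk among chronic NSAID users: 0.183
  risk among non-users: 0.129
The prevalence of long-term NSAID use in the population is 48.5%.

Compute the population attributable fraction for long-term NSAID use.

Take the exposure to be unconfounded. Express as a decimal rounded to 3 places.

Let p₁ = 0.183, p₀ = 0.129.
Overall risk P(Y=1) = π·p₁ + (1−π)·p₀ = 0.485×0.183 + 0.515×0.129 = 0.15519.
Under exogeneity, PAF = [P(Y=1) − p₀] / P(Y=1).
PAF = (0.15519 − 0.129) / 0.15519 ≈ 0.1688

PAF ≈ 0.169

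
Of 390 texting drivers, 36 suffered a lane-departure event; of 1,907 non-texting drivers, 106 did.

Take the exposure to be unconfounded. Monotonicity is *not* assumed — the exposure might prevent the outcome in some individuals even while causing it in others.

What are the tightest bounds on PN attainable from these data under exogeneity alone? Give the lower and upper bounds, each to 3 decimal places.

0.398 ≤ PN ≤ 1.000

p₁ = P(outcome | exposed) = 36/390 = 0.092308
p₀ = P(outcome | unexposed) = 106/1907 = 0.055585
Under exogeneity alone the bounds on PN are max{0,(p₁−p₀)/p₁} ≤ PN ≤ min{1,(1−p₀)/p₁}.
  lower = (p₁ − p₀)/p₁ = 0.036723 / 0.092308 ≈ 0.3978
  upper = min{1, (1 − p₀)/p₁} = 0.94442 / 0.092308 ≈ 10.2312 → capped at 1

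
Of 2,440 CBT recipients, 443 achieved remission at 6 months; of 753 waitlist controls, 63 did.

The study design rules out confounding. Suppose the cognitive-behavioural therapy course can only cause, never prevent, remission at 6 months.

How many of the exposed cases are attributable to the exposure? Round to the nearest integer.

about 239 cases

p₁ = P(outcome | exposed) = 443/2440 = 0.18156
p₀ = P(outcome | unexposed) = 63/753 = 0.083665
PN = (p₁ − p₀)/p₁ = (0.18156 − 0.083665) / 0.18156 ≈ 0.53918.
Attributable cases ≈ PN × (exposed cases) = 0.53918 × 443 ≈ 238.86.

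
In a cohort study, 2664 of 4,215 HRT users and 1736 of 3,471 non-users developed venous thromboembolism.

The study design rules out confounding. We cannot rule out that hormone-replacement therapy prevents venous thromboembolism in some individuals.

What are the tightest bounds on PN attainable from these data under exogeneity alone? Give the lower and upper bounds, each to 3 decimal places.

p₁ = P(outcome | exposed) = 2664/4215 = 0.63203
p₀ = P(outcome | unexposed) = 1736/3471 = 0.50014
Under exogeneity alone the bounds on PN are max{0,(p₁−p₀)/p₁} ≤ PN ≤ min{1,(1−p₀)/p₁}.
  lower = (p₁ − p₀)/p₁ = 0.13188 / 0.63203 ≈ 0.2087
  upper = min{1, (1 − p₀)/p₁} = 0.49986 / 0.63203 ≈ 0.7909

0.209 ≤ PN ≤ 0.791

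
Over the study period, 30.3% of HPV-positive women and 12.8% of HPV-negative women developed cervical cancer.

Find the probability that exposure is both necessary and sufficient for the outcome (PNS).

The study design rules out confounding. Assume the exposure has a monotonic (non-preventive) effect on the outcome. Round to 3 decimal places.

p₁ = 0.303, p₀ = 0.128.
Under exogeneity and monotonicity, PNS = p₁ − p₀.
PNS = 0.303 − 0.128 = 0.175

PNS ≈ 0.175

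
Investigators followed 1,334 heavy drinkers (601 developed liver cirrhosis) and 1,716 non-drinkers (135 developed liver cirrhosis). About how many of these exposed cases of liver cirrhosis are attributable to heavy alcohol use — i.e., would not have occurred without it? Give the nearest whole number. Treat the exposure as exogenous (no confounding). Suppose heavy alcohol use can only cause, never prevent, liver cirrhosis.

about 496 cases

p₁ = P(outcome | exposed) = 601/1334 = 0.45052
p₀ = P(outcome | unexposed) = 135/1716 = 0.078671
PN = (p₁ − p₀)/p₁ = (0.45052 − 0.078671) / 0.45052 ≈ 0.82538.
Attributable cases ≈ PN × (exposed cases) = 0.82538 × 601 ≈ 496.05.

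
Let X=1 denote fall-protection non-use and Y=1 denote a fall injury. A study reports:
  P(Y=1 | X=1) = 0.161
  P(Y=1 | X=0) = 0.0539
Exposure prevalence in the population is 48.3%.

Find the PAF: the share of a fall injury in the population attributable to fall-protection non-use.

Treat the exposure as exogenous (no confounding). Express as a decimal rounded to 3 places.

PAF ≈ 0.490

Let p₁ = 0.161, p₀ = 0.0539.
Overall risk P(Y=1) = π·p₁ + (1−π)·p₀ = 0.483×0.161 + 0.517×0.0539 = 0.10563.
Under exogeneity, PAF = [P(Y=1) − p₀] / P(Y=1).
PAF = (0.10563 − 0.0539) / 0.10563 ≈ 0.4897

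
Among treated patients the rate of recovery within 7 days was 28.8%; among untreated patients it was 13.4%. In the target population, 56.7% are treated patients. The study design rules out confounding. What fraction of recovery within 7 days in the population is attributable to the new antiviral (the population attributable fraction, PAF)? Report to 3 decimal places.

PAF ≈ 0.395

p₁ = 0.288, p₀ = 0.134.
Overall risk P(Y=1) = π·p₁ + (1−π)·p₀ = 0.567×0.288 + 0.433×0.134 = 0.22132.
Under exogeneity, PAF = [P(Y=1) − p₀] / P(Y=1).
PAF = (0.22132 − 0.134) / 0.22132 ≈ 0.3945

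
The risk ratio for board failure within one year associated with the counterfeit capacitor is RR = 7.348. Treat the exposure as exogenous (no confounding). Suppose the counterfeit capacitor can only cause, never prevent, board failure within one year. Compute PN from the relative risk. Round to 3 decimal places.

Under exogeneity and monotonicity, PN = (RR − 1) / RR = 1 − 1/RR.
PN = (7.348 − 1) / 7.348 = 6.348 / 7.348 ≈ 0.8639

PN ≈ 0.864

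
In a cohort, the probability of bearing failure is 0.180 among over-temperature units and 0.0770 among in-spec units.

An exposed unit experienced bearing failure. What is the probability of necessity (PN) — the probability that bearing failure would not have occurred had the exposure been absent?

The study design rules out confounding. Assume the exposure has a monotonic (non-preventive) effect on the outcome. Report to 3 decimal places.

Let p₁ = 0.18, p₀ = 0.077.
Under exogeneity and monotonicity, PN = (p₁ − p₀) / p₁.
PN = (0.18 − 0.077) / 0.18 = 0.103 / 0.18 ≈ 0.5722

PN ≈ 0.572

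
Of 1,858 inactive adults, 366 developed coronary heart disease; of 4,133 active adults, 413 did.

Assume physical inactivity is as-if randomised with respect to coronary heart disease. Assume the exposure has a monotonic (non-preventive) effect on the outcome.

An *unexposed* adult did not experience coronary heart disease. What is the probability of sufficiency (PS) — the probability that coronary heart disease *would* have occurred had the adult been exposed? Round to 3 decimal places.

p₁ = P(outcome | exposed) = 366/1858 = 0.19699
p₀ = P(outcome | unexposed) = 413/4133 = 0.099927
Under exogeneity and monotonicity, PS = (p₁ − p₀) / (1 − p₀).
PS = (0.19699 − 0.099927) / (1 − 0.099927) = 0.097059 / 0.90007 ≈ 0.1078

PS ≈ 0.108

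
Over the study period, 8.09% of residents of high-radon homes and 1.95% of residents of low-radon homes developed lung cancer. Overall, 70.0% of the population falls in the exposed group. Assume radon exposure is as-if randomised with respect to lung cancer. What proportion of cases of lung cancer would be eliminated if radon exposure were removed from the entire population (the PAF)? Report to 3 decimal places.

PAF ≈ 0.688

p₁ = 0.0809, p₀ = 0.0195.
Overall risk P(Y=1) = π·p₁ + (1−π)·p₀ = 0.7×0.0809 + 0.3×0.0195 = 0.06248.
Under exogeneity, PAF = [P(Y=1) − p₀] / P(Y=1).
PAF = (0.06248 − 0.0195) / 0.06248 ≈ 0.6879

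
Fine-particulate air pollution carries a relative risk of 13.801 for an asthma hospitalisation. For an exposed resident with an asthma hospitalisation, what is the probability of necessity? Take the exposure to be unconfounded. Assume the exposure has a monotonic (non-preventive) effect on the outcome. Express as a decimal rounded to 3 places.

Under exogeneity and monotonicity, PN = (RR − 1) / RR = 1 − 1/RR.
PN = (13.801 − 1) / 13.801 = 12.8 / 13.801 ≈ 0.9275

PN ≈ 0.928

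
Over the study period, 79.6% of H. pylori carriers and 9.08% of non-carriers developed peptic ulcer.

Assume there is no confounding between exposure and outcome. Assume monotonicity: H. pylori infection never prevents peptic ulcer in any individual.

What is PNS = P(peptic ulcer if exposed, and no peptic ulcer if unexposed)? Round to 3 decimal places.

PNS ≈ 0.705

p₁ = 0.796, p₀ = 0.0908.
Under exogeneity and monotonicity, PNS = p₁ − p₀.
PNS = 0.796 − 0.0908 = 0.7052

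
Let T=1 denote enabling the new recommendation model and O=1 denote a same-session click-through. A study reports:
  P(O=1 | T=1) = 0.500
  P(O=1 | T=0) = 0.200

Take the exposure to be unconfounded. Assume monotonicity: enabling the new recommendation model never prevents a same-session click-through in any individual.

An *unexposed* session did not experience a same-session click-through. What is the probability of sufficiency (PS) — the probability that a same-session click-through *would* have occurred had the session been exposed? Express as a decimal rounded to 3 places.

PS ≈ 0.375

Let p₁ = 0.5, p₀ = 0.2.
Under exogeneity and monotonicity, PS = (p₁ − p₀) / (1 − p₀).
PS = (0.5 − 0.2) / (1 − 0.2) = 0.3 / 0.8 ≈ 0.3750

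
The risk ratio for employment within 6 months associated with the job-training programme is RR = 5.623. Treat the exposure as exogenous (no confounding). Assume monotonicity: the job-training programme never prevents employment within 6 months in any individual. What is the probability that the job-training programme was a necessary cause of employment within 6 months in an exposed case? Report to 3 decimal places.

Under exogeneity and monotonicity, PN = (RR − 1) / RR = 1 − 1/RR.
PN = (5.623 − 1) / 5.623 = 4.623 / 5.623 ≈ 0.8222

PN ≈ 0.822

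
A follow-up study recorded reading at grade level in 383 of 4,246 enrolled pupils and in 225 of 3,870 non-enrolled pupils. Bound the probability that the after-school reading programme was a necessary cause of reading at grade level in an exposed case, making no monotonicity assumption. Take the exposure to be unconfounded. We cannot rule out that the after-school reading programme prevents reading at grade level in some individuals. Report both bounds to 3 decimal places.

0.355 ≤ PN ≤ 1.000

p₁ = P(outcome | exposed) = 383/4246 = 0.090203
p₀ = P(outcome | unexposed) = 225/3870 = 0.05814
Under exogeneity alone the bounds on PN are max{0,(p₁−p₀)/p₁} ≤ PN ≤ min{1,(1−p₀)/p₁}.
  lower = (p₁ − p₀)/p₁ = 0.032063 / 0.090203 ≈ 0.3555
  upper = min{1, (1 − p₀)/p₁} = 0.94186 / 0.090203 ≈ 10.4416 → capped at 1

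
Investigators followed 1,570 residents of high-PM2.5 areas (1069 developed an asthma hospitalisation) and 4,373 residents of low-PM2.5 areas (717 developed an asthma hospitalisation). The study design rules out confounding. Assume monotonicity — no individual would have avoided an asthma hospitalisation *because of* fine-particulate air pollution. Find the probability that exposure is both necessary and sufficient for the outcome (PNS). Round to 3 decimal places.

p₁ = P(outcome | exposed) = 1069/1570 = 0.68089
p₀ = P(outcome | unexposed) = 717/4373 = 0.16396
Under exogeneity and monotonicity, PNS = p₁ − p₀.
PNS = 0.68089 − 0.16396 = 0.51693

PNS ≈ 0.517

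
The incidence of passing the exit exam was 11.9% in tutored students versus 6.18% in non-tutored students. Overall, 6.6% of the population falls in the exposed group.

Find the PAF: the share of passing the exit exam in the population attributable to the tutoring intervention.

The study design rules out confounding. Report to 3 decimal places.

PAF ≈ 0.058

p₁ = 0.119, p₀ = 0.0618.
Overall risk P(Y=1) = π·p₁ + (1−π)·p₀ = 0.066×0.119 + 0.934×0.0618 = 0.065575.
Under exogeneity, PAF = [P(Y=1) − p₀] / P(Y=1).
PAF = (0.065575 − 0.0618) / 0.065575 ≈ 0.0576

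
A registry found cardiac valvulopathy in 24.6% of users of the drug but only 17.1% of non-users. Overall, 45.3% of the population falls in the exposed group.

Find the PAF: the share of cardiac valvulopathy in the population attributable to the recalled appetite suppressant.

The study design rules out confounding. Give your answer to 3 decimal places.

p₁ = 0.246, p₀ = 0.171.
Overall risk P(Y=1) = π·p₁ + (1−π)·p₀ = 0.453×0.246 + 0.547×0.171 = 0.20498.
Under exogeneity, PAF = [P(Y=1) − p₀] / P(Y=1).
PAF = (0.20498 − 0.171) / 0.20498 ≈ 0.1658

PAF ≈ 0.166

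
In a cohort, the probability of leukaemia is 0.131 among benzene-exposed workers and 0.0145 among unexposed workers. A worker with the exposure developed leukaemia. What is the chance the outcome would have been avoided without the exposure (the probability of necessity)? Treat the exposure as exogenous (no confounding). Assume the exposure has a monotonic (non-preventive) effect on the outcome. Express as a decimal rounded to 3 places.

PN ≈ 0.889

Let p₁ = 0.131, p₀ = 0.0145.
Under exogeneity and monotonicity, PN = (p₁ − p₀) / p₁.
PN = (0.131 − 0.0145) / 0.131 = 0.1165 / 0.131 ≈ 0.8893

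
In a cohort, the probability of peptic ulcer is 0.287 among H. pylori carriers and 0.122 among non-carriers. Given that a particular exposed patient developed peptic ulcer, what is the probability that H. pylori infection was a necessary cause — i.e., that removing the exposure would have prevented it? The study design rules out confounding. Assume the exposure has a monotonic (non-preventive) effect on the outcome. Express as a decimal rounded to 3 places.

Let p₁ = 0.287, p₀ = 0.122.
Under exogeneity and monotonicity, PN = (p₁ − p₀) / p₁.
PN = (0.287 − 0.122) / 0.287 = 0.165 / 0.287 ≈ 0.5749

PN ≈ 0.575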